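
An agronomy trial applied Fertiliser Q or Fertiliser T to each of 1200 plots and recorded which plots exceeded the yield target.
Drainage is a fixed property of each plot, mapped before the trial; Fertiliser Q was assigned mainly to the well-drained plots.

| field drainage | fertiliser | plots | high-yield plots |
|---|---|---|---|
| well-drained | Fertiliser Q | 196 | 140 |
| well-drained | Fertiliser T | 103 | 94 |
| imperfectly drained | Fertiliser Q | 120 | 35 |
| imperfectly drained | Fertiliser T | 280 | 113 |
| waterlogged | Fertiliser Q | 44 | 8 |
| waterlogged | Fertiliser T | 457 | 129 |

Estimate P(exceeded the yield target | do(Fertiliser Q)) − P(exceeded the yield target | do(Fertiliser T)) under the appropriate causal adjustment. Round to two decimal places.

Field drainage satisfies the back-door criterion: it is not a descendant of the fertiliser, and it blocks the spurious path from fertiliser to outcome. Adjusting for it (i.e., using the within-field drainage rates) gives the causal effect.
Adjusting over the population distribution of field drainage: 0.249·(0.714−0.913) + 0.333·(0.292−0.404) + 0.417·(0.182−0.282) = -0.129.

-0.13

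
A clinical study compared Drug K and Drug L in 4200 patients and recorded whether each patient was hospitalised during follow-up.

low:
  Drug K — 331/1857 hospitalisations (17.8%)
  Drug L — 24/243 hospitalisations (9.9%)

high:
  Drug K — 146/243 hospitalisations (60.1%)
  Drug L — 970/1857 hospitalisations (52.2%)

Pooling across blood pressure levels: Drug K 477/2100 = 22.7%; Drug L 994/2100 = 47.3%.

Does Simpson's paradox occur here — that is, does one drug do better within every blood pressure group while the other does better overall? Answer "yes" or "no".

yes

Within each blood pressure level (low 17.8% vs 9.9%; high 60.1% vs 52.2%), Drug L has the lower rate every time. Pooled: 22.7% vs 47.3% — Drug K has the lower rate overall. The two comparisons disagree.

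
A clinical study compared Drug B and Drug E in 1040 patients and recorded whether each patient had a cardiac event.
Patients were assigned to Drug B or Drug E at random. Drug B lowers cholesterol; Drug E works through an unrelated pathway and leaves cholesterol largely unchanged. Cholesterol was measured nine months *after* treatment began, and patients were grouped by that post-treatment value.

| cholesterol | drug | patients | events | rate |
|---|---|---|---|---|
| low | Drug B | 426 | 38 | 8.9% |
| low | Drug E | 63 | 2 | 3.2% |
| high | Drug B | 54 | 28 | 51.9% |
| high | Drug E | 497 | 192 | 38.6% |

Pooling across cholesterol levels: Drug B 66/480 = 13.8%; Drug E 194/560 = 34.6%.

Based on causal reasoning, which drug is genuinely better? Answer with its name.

Drug B

Cholesterol lies on the pathway drug → cholesterol → outcome, so adjusting for it blocks the indirect effect. For the total causal effect of drug, use the unadjusted pooled rates.
Pooled: Drug B 13.8% vs Drug E 34.6%; Drug B is lower overall.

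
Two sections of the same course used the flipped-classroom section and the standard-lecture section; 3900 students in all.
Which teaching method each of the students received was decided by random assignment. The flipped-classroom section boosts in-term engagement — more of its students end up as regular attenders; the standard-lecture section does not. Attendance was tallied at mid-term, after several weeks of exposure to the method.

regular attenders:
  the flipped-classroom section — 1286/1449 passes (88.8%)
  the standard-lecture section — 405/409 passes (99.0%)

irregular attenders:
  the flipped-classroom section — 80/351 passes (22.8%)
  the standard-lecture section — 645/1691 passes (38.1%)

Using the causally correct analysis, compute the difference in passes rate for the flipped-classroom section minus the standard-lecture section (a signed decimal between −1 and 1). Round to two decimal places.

+0.26

Because the teaching method influences mid-term attendance, mid-term attendance is a post-treatment mediator, not a confounder. Stratifying on it would bias the estimate; the causal effect is the crude pooled difference.
The causal difference is the pooled difference: 0.759 − 0.500 = +0.259.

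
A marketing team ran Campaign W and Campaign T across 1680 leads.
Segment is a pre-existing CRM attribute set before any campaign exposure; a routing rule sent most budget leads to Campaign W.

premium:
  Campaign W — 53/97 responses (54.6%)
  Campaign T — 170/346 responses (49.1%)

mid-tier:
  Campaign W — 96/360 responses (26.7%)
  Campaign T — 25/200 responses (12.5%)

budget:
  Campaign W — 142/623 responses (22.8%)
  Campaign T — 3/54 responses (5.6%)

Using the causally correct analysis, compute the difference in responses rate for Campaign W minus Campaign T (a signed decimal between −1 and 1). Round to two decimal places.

Customer segment is set before the campaign has any effect — it is not caused by the campaign — and it independently drives the outcome. That makes it a confounder, so the causal comparison is within customer segment levels.
Adjusting over the population distribution of customer segment: 0.264·(0.546−0.491) + 0.333·(0.267−0.125) + 0.403·(0.228−0.056) = +0.131.

+0.13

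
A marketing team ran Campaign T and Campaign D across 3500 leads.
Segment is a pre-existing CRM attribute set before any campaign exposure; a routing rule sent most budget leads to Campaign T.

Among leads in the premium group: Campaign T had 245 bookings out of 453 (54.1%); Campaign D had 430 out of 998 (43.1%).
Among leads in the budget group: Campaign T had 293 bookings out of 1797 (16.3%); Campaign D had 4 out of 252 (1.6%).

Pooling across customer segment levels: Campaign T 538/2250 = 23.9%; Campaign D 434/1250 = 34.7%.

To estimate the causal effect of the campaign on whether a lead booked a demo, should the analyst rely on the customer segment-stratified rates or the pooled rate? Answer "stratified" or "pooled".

stratified

The customer segment-specific comparison favours Campaign T throughout, but the pooled figures favour Campaign D. The question is whether to condition on customer segment.
Nothing the campaign does changes customer segment; the imbalance is an allocation artefact. With customer segment also predicting the outcome, the pooled figure is confounded, and the within-stratum comparison is the causal one.
Within each level — premium: 54.1% vs 43.1%; budget: 16.3% vs 1.6% — Campaign T is higher every time.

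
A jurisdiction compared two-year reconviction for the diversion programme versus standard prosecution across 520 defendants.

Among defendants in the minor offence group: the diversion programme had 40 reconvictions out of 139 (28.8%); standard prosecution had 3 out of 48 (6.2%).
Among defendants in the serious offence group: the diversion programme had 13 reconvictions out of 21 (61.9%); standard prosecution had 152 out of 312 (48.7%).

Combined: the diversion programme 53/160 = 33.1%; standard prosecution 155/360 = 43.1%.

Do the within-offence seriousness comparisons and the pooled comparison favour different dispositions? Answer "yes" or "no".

yes

Within each offence seriousness level (minor offence 28.8% vs 6.2%; serious offence 61.9% vs 48.7%), standard prosecution has the lower rate every time. Pooled: 33.1% vs 43.1% — the diversion programme has the lower rate overall. The two comparisons disagree.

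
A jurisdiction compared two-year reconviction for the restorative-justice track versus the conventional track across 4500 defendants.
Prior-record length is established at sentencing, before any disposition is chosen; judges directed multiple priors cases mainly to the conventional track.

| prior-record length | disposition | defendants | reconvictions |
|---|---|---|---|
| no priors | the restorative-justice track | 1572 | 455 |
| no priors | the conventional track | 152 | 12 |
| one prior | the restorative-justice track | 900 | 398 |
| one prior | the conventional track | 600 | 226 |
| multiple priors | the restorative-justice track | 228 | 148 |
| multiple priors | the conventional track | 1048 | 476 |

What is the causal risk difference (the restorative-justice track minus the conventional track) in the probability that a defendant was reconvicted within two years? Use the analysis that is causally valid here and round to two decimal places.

+0.16

Prior-record length is set before the disposition has any effect — it is not caused by the disposition — and it independently drives the outcome. That makes it a confounder, so the causal comparison is within prior-record length levels.
Adjusting over the population distribution of prior-record length: 0.383·(0.289−0.079) + 0.333·(0.442−0.377) + 0.284·(0.649−0.454) = +0.158.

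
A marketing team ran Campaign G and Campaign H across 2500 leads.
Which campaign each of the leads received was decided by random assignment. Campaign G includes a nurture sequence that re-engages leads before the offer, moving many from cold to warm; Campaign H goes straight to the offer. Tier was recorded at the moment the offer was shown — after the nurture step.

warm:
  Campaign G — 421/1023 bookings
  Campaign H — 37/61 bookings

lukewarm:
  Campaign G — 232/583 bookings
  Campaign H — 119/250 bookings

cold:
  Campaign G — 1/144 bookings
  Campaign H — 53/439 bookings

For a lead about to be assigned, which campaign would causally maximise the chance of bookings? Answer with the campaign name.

Campaign G

Engagement tier lies on the pathway campaign → engagement tier → outcome, so adjusting for it blocks the indirect effect. For the total causal effect of campaign, use the unadjusted pooled rates.
Pooled: Campaign G 37.4% vs Campaign H 27.9%; Campaign G is higher overall.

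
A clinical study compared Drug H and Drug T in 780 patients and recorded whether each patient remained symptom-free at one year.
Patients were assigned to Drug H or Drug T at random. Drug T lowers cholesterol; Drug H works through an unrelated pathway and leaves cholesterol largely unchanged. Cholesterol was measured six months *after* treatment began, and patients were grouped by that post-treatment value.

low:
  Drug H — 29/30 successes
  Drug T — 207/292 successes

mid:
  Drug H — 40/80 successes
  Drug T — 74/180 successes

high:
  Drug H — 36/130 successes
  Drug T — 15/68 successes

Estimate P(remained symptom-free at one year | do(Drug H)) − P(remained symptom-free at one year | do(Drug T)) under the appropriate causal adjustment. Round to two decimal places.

The stratified and pooled comparisons disagree (Drug H wins within each cholesterol; Drug T wins overall), so the answer turns on the causal role of cholesterol.
Cholesterol is downstream of the drug. One should not condition on a consequence of treatment, so the overall rates are the right comparison.
The causal difference is the pooled difference: 0.438 − 0.548 = -0.111.

-0.11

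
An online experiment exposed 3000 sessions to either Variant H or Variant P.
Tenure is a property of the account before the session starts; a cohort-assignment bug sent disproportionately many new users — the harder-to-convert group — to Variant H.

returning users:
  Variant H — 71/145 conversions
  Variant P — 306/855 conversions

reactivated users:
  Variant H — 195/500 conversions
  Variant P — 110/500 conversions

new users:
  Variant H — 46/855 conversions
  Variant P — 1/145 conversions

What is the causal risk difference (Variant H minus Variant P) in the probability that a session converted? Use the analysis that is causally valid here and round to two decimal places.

Here user tenure is a common cause — it drives both which variant a case falls under and the outcome. The crude comparison mixes populations; the stratum-specific rates are the causally relevant ones.
Adjusting over the population distribution of user tenure: 0.333·(0.490−0.358) + 0.333·(0.390−0.220) + 0.333·(0.054−0.007) = +0.116.

+0.12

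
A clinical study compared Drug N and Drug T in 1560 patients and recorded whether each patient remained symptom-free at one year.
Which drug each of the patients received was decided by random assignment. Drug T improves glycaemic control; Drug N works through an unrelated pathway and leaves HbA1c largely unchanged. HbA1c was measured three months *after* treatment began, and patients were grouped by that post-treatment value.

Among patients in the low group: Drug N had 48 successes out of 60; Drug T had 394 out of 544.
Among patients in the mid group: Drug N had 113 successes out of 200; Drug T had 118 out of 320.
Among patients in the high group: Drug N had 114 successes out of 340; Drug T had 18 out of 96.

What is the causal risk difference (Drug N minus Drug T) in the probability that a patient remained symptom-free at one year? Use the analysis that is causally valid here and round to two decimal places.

-0.09

The HbA1c-specific comparison favours Drug N throughout, but the pooled figures favour Drug T. The question is whether to condition on HbA1c.
Because the drug influences HbA1c, HbA1c is a post-treatment mediator, not a confounder. Stratifying on it would bias the estimate; the causal effect is the crude pooled difference.
The causal difference is the pooled difference: 0.458 − 0.552 = -0.094.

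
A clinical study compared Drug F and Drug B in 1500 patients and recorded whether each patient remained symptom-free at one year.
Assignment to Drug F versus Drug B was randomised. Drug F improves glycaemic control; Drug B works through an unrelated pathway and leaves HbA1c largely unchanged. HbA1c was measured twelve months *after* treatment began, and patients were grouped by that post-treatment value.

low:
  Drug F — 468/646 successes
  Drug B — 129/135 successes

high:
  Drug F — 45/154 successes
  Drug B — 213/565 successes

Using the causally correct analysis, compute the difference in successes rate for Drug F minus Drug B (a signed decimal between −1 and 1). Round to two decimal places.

Drug B is higher inside every HbA1c stratum but Drug F is higher in aggregate. Whether to stratify depends on how HbA1c relates to the drug.
HbA1c lies on the pathway drug → HbA1c → outcome, so adjusting for it blocks the indirect effect. For the total causal effect of drug, use the unadjusted pooled rates.
The causal difference is the pooled difference: 0.641 − 0.489 = +0.153.

+0.15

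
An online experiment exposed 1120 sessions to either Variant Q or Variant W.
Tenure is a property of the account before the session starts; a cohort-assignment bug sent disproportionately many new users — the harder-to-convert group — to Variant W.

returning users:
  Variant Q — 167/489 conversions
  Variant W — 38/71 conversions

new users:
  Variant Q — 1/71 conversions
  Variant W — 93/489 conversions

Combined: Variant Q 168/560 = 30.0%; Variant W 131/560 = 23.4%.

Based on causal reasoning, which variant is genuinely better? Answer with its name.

Variant W

The imbalance in user tenure arose from how sessions were allocated, not from anything the variant did; and user tenure independently affects the outcome. The pooled gap is confounded — condition on user tenure.
Within each level — returning users: 34.2% vs 53.5%; new users: 1.4% vs 19.0% — Variant W is higher every time.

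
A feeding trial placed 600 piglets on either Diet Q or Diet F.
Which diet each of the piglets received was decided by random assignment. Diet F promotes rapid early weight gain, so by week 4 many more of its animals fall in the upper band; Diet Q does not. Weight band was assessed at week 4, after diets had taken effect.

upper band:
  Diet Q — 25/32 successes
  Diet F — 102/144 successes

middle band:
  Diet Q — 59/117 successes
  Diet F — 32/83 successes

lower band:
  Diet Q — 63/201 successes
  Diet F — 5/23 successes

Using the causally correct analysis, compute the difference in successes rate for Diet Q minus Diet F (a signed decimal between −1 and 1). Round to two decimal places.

-0.14

Because the diet influences week-4 weight band, week-4 weight band is a post-treatment mediator, not a confounder. Stratifying on it would bias the estimate; the causal effect is the crude pooled difference.
The causal difference is the pooled difference: 0.420 − 0.556 = -0.136.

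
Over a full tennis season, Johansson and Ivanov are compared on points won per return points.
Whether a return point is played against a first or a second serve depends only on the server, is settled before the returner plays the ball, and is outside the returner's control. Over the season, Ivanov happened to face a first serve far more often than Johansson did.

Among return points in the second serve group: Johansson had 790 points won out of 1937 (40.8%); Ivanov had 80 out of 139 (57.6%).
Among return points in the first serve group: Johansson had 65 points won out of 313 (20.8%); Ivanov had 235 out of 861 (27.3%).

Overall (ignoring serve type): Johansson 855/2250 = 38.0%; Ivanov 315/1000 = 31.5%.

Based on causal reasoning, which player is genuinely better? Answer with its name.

Within every serve type level Ivanov has the higher rate, yet pooled Johansson does — Simpson's reversal.
Serve type is set before the player has any effect — it is not caused by the player — and it independently drives the outcome. That makes it a confounder, so the causal comparison is within serve type levels.
Within each level — second serve: 40.8% vs 57.6%; first serve: 20.8% vs 27.3% — Ivanov is higher every time.

Ivanov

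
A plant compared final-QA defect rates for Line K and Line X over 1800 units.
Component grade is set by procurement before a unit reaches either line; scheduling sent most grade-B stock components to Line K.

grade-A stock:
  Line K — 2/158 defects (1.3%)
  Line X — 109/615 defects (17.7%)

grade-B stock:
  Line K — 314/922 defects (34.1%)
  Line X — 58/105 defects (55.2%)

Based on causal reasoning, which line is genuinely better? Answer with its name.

Line K

Component grade differs across lines for reasons unrelated to any effect of the line itself, and it separately predicts the outcome — a classic confounder. We must compare within component grade levels.
Within each level — grade-A stock: 1.3% vs 17.7%; grade-B stock: 34.1% vs 55.2% — Line K is lower every time.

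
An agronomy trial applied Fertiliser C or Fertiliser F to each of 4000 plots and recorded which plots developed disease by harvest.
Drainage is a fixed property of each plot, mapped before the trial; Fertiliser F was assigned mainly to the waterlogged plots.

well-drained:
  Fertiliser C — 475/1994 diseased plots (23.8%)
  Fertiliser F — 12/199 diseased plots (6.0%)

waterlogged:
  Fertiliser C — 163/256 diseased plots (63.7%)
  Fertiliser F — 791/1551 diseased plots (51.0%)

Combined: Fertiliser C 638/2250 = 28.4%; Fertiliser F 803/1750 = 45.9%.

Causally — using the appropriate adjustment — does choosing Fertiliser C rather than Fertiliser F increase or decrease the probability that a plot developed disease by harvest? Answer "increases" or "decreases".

Fertiliser F is lower inside every field drainage stratum but Fertiliser C is lower in aggregate. Whether to stratify depends on how field drainage relates to the fertiliser.
Here field drainage is a common cause — it drives both which fertiliser a case falls under and the outcome. The crude comparison mixes populations; the stratum-specific rates are the causally relevant ones.
Within each level — well-drained: 23.8% vs 6.0%; waterlogged: 63.7% vs 51.0% — Fertiliser F is lower every time.

increases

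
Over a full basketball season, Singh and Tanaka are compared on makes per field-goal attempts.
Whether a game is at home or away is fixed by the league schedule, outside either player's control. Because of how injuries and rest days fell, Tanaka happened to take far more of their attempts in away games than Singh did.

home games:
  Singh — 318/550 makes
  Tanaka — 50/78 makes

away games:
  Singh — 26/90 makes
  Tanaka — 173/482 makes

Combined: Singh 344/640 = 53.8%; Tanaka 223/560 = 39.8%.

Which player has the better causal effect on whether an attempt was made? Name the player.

Tanaka

Game venue satisfies the back-door criterion: it is not a descendant of the player, and it blocks the spurious path from player to outcome. Adjusting for it (i.e., using the within-game venue rates) gives the causal effect.
Within each level — home games: 57.8% vs 64.1%; away games: 28.9% vs 35.9% — Tanaka is higher every time.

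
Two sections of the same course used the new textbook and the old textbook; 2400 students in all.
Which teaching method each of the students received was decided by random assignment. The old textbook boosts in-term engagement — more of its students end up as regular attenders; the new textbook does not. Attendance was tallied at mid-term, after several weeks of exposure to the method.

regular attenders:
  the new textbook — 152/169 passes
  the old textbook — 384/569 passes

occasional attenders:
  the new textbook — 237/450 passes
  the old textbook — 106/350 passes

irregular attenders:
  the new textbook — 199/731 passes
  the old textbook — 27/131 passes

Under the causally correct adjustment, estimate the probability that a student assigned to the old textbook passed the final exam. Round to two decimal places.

Mid-term attendance is recorded after the teaching method and is itself shifted by it — it sits on the causal path from teaching method to outcome. Conditioning on a mediator would strip out part of the effect we want; the pooled comparison gives the total causal effect.
So P(outcome | do(the old textbook)) is just the pooled rate for the old textbook: 517/1050 = 0.492.

0.49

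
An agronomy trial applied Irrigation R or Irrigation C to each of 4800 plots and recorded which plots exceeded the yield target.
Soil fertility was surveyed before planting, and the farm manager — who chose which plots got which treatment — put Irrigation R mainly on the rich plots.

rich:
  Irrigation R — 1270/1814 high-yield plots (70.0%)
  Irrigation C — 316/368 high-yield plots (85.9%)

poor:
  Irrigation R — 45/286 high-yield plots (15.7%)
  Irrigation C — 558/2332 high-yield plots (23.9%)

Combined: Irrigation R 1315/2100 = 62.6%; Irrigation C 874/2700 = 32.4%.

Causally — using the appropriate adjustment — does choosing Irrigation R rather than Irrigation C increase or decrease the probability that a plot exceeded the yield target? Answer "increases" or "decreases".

decreases

The stratified and pooled comparisons disagree (Irrigation C wins within each soil fertility; Irrigation R wins overall), so the answer turns on the causal role of soil fertility.
Here soil fertility is a common cause — it drives both which irrigation a case falls under and the outcome. The crude comparison mixes populations; the stratum-specific rates are the causally relevant ones.
Within each level — rich: 70.0% vs 85.9%; poor: 15.7% vs 23.9% — Irrigation C is higher every time.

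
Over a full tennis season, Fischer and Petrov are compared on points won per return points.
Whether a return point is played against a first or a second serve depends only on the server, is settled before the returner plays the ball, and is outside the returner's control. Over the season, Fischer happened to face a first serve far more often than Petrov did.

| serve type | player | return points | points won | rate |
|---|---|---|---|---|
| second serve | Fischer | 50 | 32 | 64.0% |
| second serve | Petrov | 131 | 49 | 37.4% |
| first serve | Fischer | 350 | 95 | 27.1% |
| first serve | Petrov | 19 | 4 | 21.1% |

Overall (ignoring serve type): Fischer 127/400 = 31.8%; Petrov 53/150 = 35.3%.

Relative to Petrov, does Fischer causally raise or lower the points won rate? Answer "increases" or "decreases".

The serve type-specific comparison favours Fischer throughout, but the pooled figures favour Petrov. The question is whether to condition on serve type.
Since serve type is a pre-existing factor (not a product of the player) and it affects the outcome on its own, it is a confounder. The stratified rates, not the pooled rate, identify the causal effect.
Within each level — second serve: 64.0% vs 37.4%; first serve: 27.1% vs 21.1% — Fischer is higher every time.

increases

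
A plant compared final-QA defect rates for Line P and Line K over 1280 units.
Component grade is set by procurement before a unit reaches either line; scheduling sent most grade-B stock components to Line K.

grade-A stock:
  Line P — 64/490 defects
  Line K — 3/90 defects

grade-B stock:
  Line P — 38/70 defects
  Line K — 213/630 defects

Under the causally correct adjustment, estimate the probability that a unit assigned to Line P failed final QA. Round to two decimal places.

Component grade differs across lines for reasons unrelated to any effect of the line itself, and it separately predicts the outcome — a classic confounder. We must compare within component grade levels.
Standardising Line P to the population component grade mix: 0.453·64/490 + 0.547·38/70 = 0.356.

0.36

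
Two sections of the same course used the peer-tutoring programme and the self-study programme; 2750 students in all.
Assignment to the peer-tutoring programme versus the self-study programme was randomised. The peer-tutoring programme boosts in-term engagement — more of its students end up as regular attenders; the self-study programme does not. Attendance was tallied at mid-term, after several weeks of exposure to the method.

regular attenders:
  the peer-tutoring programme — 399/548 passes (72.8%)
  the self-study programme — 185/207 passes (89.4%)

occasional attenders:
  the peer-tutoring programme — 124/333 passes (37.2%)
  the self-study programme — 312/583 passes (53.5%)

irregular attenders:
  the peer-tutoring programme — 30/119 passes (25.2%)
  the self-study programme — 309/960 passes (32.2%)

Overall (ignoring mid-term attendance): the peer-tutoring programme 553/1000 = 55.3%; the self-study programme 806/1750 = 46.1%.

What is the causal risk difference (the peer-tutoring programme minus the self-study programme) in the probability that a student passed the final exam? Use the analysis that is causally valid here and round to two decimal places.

+0.09

The distribution of mid-term attendance is itself part of what the teaching method does — it is an intermediate outcome. Holding it fixed would remove that part of the effect; the total effect is the pooled difference.
The causal difference is the pooled difference: 0.553 − 0.461 = +0.092.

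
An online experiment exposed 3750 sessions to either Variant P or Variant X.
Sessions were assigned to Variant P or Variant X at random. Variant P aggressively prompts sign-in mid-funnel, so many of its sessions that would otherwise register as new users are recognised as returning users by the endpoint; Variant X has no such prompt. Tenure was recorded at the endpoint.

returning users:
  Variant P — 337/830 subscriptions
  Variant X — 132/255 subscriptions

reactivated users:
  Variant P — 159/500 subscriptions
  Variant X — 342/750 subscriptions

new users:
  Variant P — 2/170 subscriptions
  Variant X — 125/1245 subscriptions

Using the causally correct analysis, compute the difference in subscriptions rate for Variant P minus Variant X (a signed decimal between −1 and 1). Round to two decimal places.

User tenure is recorded after the variant and is itself shifted by it — it sits on the causal path from variant to outcome. Conditioning on a mediator would strip out part of the effect we want; the pooled comparison gives the total causal effect.
The causal difference is the pooled difference: 0.332 − 0.266 = +0.066.

+0.07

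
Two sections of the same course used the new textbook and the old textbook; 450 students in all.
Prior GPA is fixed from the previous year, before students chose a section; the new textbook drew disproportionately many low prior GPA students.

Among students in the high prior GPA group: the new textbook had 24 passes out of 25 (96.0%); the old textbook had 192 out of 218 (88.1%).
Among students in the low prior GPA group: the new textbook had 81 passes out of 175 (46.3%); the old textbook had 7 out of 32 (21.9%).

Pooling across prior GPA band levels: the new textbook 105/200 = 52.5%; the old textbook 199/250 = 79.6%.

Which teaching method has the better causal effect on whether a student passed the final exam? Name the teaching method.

the new textbook

The prior GPA band-specific comparison favours the new textbook throughout, but the pooled figures favour the old textbook. The question is whether to condition on prior GPA band.
Prior GPA band is set before the teaching method has any effect — it is not caused by the teaching method — and it independently drives the outcome. That makes it a confounder, so the causal comparison is within prior GPA band levels.
Within each level — high prior GPA: 96.0% vs 88.1%; low prior GPA: 46.3% vs 21.9% — the new textbook is higher every time.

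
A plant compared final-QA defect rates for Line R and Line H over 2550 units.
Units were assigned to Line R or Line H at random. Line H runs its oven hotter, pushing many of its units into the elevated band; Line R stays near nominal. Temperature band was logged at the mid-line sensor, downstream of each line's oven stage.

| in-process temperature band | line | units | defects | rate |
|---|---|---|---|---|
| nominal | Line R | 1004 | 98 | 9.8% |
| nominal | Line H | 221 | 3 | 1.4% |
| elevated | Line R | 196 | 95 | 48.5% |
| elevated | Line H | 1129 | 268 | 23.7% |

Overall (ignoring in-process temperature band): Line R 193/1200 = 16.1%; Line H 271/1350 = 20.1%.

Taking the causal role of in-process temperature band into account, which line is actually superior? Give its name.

Line R

The distribution of in-process temperature band is itself part of what the line does — it is an intermediate outcome. Holding it fixed would remove that part of the effect; the total effect is the pooled difference.
Pooled: Line R 16.1% vs Line H 20.1%; Line R is lower overall.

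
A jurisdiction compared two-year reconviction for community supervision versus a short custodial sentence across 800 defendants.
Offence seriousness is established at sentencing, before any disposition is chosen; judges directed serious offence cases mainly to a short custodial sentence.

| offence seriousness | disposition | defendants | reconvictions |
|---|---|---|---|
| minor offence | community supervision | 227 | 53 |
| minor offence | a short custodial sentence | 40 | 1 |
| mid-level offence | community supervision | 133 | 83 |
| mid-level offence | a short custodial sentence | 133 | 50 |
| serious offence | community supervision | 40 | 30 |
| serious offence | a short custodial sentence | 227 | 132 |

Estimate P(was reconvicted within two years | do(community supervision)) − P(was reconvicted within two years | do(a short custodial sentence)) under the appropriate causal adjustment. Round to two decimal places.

The imbalance in offence seriousness arose from how defendants were allocated, not from anything the disposition did; and offence seriousness independently affects the outcome. The pooled gap is confounded — condition on offence seriousness.
Adjusting over the population distribution of offence seriousness: 0.334·(0.233−0.025) + 0.333·(0.624−0.376) + 0.334·(0.750−0.581) = +0.208.

+0.21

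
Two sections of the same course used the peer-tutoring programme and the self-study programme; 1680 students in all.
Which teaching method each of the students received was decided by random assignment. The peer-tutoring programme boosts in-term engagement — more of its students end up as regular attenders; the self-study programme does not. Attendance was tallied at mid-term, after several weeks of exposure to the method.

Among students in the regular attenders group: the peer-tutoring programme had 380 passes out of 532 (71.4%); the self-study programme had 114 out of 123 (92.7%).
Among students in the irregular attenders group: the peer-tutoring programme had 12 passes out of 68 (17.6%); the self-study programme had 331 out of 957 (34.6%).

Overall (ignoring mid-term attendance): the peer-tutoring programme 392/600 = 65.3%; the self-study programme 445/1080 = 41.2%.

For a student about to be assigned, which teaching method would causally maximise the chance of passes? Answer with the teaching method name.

the peer-tutoring programme

Mid-term attendance is recorded after the teaching method and is itself shifted by it — it sits on the causal path from teaching method to outcome. Conditioning on a mediator would strip out part of the effect we want; the pooled comparison gives the total causal effect.
Pooled: the peer-tutoring programme 65.3% vs the self-study programme 41.2%; the peer-tutoring programme is higher overall.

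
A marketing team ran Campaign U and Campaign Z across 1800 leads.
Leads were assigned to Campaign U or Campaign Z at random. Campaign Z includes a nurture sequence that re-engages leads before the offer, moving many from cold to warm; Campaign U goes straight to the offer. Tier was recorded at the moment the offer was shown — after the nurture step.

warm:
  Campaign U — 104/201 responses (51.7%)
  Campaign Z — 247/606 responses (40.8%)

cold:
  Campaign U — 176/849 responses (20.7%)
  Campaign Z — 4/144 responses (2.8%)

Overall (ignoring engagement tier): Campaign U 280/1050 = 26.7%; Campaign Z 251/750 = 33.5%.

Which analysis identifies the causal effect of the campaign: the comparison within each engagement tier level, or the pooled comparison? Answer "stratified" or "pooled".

Campaign U is higher inside every engagement tier stratum but Campaign Z is higher in aggregate. Whether to stratify depends on how engagement tier relates to the campaign.
Engagement tier is downstream of the campaign. One should not condition on a consequence of treatment, so the overall rates are the right comparison.
Pooled: Campaign U 26.7% vs Campaign Z 33.5%; Campaign Z is higher overall.

pooled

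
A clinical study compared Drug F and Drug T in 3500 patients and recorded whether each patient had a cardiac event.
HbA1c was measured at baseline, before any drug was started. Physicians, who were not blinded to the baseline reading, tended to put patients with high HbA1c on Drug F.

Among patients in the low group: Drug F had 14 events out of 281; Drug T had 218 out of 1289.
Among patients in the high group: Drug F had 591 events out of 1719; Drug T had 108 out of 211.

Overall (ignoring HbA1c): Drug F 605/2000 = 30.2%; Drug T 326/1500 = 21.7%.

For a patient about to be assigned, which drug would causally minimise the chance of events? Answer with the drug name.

Drug F

Here HbA1c is a common cause — it drives both which drug a case falls under and the outcome. The crude comparison mixes populations; the stratum-specific rates are the causally relevant ones.
Within each level — low: 5.0% vs 16.9%; high: 34.4% vs 51.2% — Drug F is lower every time.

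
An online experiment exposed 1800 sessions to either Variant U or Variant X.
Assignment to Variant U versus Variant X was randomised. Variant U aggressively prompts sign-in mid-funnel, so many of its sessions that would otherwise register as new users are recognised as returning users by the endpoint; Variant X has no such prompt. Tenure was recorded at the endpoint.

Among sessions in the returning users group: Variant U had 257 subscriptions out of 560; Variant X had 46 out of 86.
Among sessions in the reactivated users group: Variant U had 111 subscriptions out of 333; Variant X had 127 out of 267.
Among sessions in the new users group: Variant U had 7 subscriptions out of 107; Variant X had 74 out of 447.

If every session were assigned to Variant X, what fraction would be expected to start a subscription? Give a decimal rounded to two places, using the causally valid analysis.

Stratifying would compare variants among sessions the variants themselves sorted into user tenure groups — a form of selection on an intermediate. The unconditioned pooled rates give the total causal effect.
So P(outcome | do(Variant X)) is just the pooled rate for Variant X: 247/800 = 0.309.

0.31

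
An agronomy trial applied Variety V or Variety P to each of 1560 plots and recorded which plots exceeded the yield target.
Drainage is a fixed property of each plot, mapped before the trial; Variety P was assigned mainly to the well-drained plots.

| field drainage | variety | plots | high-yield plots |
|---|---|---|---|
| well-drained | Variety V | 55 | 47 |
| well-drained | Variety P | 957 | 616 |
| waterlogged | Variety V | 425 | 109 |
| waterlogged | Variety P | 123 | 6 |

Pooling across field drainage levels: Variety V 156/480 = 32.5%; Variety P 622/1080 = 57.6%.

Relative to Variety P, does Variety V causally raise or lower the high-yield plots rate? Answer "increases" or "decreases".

The stratified and pooled comparisons disagree (Variety V wins within each field drainage; Variety P wins overall), so the answer turns on the causal role of field drainage.
Field drainage differs across varietys for reasons unrelated to any effect of the variety itself, and it separately predicts the outcome — a classic confounder. We must compare within field drainage levels.
Within each level — well-drained: 85.5% vs 64.4%; waterlogged: 25.6% vs 4.9% — Variety V is higher every time.

increases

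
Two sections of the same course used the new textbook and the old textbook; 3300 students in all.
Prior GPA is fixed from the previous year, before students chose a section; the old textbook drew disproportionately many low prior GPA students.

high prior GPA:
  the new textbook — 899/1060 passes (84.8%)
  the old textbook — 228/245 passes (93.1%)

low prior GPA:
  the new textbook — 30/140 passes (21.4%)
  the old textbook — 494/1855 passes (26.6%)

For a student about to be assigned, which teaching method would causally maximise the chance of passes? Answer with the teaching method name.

The prior GPA band-specific comparison favours the old textbook throughout, but the pooled figures favour the new textbook. The question is whether to condition on prior GPA band.
Prior GPA band satisfies the back-door criterion: it is not a descendant of the teaching method, and it blocks the spurious path from teaching method to outcome. Adjusting for it (i.e., using the within-prior GPA band rates) gives the causal effect.
Within each level — high prior GPA: 84.8% vs 93.1%; low prior GPA: 21.4% vs 26.6% — the old textbook is higher every time.

the old textbook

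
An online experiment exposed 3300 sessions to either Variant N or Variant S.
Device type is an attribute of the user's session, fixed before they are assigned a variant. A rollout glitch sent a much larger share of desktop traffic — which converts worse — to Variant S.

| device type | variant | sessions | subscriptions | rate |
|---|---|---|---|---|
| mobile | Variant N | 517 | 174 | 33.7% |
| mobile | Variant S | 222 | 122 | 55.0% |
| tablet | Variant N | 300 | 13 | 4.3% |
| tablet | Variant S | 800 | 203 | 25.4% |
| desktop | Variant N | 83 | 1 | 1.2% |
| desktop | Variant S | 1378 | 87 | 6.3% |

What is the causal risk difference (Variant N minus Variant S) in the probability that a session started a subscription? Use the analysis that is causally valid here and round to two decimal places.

-0.14

Nothing the variant does changes device type; the imbalance is an allocation artefact. With device type also predicting the outcome, the pooled figure is confounded, and the within-stratum comparison is the causal one.
Adjusting over the population distribution of device type: 0.224·(0.337−0.550) + 0.333·(0.043−0.254) + 0.443·(0.012−0.063) = -0.140.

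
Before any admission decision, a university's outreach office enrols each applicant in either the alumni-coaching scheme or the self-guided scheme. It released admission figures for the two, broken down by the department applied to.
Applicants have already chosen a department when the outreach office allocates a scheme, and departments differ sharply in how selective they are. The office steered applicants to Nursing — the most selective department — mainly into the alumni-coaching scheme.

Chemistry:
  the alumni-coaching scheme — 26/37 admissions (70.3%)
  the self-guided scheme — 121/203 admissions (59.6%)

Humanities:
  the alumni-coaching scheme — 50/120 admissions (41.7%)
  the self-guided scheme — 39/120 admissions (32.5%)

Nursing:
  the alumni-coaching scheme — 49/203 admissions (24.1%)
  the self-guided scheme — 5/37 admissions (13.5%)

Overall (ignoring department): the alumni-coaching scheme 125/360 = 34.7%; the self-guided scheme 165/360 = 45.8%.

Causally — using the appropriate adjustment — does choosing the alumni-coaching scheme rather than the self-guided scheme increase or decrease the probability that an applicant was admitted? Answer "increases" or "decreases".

Since department is a pre-existing factor (not a product of the outreach scheme) and it affects the outcome on its own, it is a confounder. The stratified rates, not the pooled rate, identify the causal effect.
Within each level — Chemistry: 70.3% vs 59.6%; Humanities: 41.7% vs 32.5%; Nursing: 24.1% vs 13.5% — the alumni-coaching scheme is higher every time.

increases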